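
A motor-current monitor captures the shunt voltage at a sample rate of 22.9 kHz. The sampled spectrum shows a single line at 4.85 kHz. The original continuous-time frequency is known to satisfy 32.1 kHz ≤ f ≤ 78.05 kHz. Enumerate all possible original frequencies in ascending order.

Frequencies that alias to 4.85 kHz are k·fs ± 4.85 kHz for integer k ≥ 0.
k=0: 4.85 kHz.
k=1: 18.05 kHz, 27.75 kHz.
k=2: 40.95 kHz, 50.65 kHz.
k=3: 63.85 kHz, 73.55 kHz.
k=4: 86.75 kHz, 96.45 kHz.
Within [32.1 kHz, 78.05 kHz]: 40.95 kHz, 50.65 kHz, 63.85 kHz, 73.55 kHz.

40.95 kHz, 50.65 kHz, 63.85 kHz, 73.55 kHz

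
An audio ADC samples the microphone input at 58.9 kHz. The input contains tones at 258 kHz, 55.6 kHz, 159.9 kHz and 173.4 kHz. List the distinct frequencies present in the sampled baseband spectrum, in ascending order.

fs/2 = 29.45 kHz.
258 kHz mod fs = 22.4 kHz.
22.4 kHz ≤ fs/2 = 29.45 kHz, appears at 22.4 kHz.
55.6 kHz > fs/2 = 29.45 kHz, folds to fs − 55.6 kHz = 3.3 kHz.
159.9 kHz mod fs = 42.1 kHz.
42.1 kHz > fs/2 = 29.45 kHz, folds to fs − 42.1 kHz = 16.8 kHz.
173.4 kHz mod fs = 55.6 kHz.
55.6 kHz > fs/2 = 29.45 kHz, folds to fs − 55.6 kHz = 3.3 kHz.
Distinct values: {3.3 kHz, 16.8 kHz, 22.4 kHz}.

3.3 kHz, 16.8 kHz, 22.4 kHz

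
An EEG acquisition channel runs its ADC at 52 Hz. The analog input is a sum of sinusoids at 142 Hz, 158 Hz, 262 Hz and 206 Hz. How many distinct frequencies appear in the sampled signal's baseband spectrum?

fs/2 = 26 Hz.
142 Hz mod fs = 38 Hz.
38 Hz > fs/2 = 26 Hz, folds to fs − 38 Hz = 14 Hz.
158 Hz mod fs = 2 Hz.
2 Hz ≤ fs/2 = 26 Hz, appears at 2 Hz.
262 Hz mod fs = 2 Hz.
2 Hz ≤ fs/2 = 26 Hz, appears at 2 Hz.
206 Hz mod fs = 50 Hz.
50 Hz > fs/2 = 26 Hz, folds to fs − 50 Hz = 2 Hz.
Distinct values: {2 Hz, 14 Hz} → 2.

2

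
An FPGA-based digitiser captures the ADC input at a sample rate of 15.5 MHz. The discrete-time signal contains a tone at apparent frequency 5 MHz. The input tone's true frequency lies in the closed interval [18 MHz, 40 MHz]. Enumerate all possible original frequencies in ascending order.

Frequencies that alias to 5 MHz are k·fs ± 5 MHz for integer k ≥ 0.
k=0: 5 MHz.
k=1: 10.5 MHz, 20.5 MHz.
k=2: 26 MHz, 36 MHz.
k=3: 41.5 MHz, 51.5 MHz.
Within [18 MHz, 40 MHz]: 20.5 MHz, 26 MHz, 36 MHz.

20.5 MHz, 26 MHz, 36 MHz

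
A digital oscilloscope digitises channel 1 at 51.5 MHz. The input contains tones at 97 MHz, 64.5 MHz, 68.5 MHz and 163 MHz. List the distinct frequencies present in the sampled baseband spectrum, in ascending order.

6 MHz, 8.5 MHz, 13 MHz, 17 MHz

fs/2 = 25.75 MHz.
97 MHz mod fs = 45.5 MHz.
45.5 MHz > fs/2 = 25.75 MHz, folds to fs − 45.5 MHz = 6 MHz.
64.5 MHz mod fs = 13 MHz.
13 MHz ≤ fs/2 = 25.75 MHz, appears at 13 MHz.
68.5 MHz mod fs = 17 MHz.
17 MHz ≤ fs/2 = 25.75 MHz, appears at 17 MHz.
163 MHz mod fs = 8.5 MHz.
8.5 MHz ≤ fs/2 = 25.75 MHz, appears at 8.5 MHz.
Distinct values: {6 MHz, 8.5 MHz, 13 MHz, 17 MHz}.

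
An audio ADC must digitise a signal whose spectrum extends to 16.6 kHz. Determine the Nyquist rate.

33.2 kHz

Nyquist rate = 2 × 16.6 kHz = 33.2 kHz.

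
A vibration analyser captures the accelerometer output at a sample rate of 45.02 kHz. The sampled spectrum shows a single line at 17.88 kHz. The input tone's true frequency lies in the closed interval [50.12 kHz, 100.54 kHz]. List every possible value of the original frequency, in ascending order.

62.9 kHz, 72.16 kHz

Frequencies that alias to 17.88 kHz are k·fs ± 17.88 kHz for integer k ≥ 0.
k=0: 17.88 kHz.
k=1: 27.14 kHz, 62.9 kHz.
k=2: 72.16 kHz, 107.92 kHz.
k=3: 117.18 kHz, 152.94 kHz.
Within [50.12 kHz, 100.54 kHz]: 62.9 kHz, 72.16 kHz.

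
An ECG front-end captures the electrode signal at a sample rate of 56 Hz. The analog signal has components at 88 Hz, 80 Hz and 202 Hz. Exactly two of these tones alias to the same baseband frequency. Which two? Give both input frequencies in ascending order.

fs/2 = 28 Hz.
88 Hz mod fs = 32 Hz.
32 Hz > fs/2 = 28 Hz, folds to fs − 32 Hz = 24 Hz.
80 Hz mod fs = 24 Hz.
24 Hz ≤ fs/2 = 28 Hz, appears at 24 Hz.
202 Hz mod fs = 34 Hz.
34 Hz > fs/2 = 28 Hz, folds to fs − 34 Hz = 22 Hz.
80 Hz and 88 Hz both map to 24 Hz.

80 Hz, 88 Hz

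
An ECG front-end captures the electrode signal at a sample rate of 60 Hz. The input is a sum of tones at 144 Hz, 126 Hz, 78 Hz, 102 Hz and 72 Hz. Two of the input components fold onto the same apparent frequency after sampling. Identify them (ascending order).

78 Hz, 102 Hz

fs/2 = 30 Hz.
144 Hz mod fs = 24 Hz.
24 Hz ≤ fs/2 = 30 Hz, appears at 24 Hz.
126 Hz mod fs = 6 Hz.
6 Hz ≤ fs/2 = 30 Hz, appears at 6 Hz.
78 Hz mod fs = 18 Hz.
18 Hz ≤ fs/2 = 30 Hz, appears at 18 Hz.
102 Hz mod fs = 42 Hz.
42 Hz > fs/2 = 30 Hz, folds to fs − 42 Hz = 18 Hz.
72 Hz mod fs = 12 Hz.
12 Hz ≤ fs/2 = 30 Hz, appears at 12 Hz.
78 Hz and 102 Hz both map to 18 Hz.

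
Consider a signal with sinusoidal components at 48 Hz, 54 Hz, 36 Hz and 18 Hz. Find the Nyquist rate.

Highest-frequency component: 54 Hz.
Nyquist rate = 2 × 54 Hz = 108 Hz.

108 Hz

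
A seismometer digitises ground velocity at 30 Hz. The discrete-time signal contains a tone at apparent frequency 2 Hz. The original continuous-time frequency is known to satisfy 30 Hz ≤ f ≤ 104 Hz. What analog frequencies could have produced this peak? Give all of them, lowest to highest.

32 Hz, 58 Hz, 62 Hz, 88 Hz, 92 Hz

Frequencies that alias to 2 Hz are k·fs ± 2 Hz for integer k ≥ 0.
k=0: 2 Hz.
k=1: 28 Hz, 32 Hz.
k=2: 58 Hz, 62 Hz.
k=3: 88 Hz, 92 Hz.
k=4: 118 Hz, 122 Hz.
Within [30 Hz, 104 Hz]: 32 Hz, 58 Hz, 62 Hz, 88 Hz, 92 Hz.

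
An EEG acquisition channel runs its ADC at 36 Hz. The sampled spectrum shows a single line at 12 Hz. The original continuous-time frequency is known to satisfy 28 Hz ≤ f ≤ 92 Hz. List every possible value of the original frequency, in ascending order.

Frequencies that alias to 12 Hz are k·fs ± 12 Hz for integer k ≥ 0.
k=0: 12 Hz.
k=1: 24 Hz, 48 Hz.
k=2: 60 Hz, 84 Hz.
k=3: 96 Hz, 120 Hz.
Within [28 Hz, 92 Hz]: 48 Hz, 60 Hz, 84 Hz.

48 Hz, 60 Hz, 84 Hz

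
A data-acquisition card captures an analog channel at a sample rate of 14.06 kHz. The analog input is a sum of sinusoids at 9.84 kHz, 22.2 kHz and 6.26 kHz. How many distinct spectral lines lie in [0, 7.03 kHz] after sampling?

fs/2 = 7.03 kHz.
9.84 kHz > fs/2 = 7.03 kHz, folds to fs − 9.84 kHz = 4.22 kHz.
22.2 kHz mod fs = 8.14 kHz.
8.14 kHz > fs/2 = 7.03 kHz, folds to fs − 8.14 kHz = 5.92 kHz.
6.26 kHz ≤ fs/2 = 7.03 kHz, passes unchanged.
Distinct values: {4.22 kHz, 5.92 kHz, 6.26 kHz} → 3.

3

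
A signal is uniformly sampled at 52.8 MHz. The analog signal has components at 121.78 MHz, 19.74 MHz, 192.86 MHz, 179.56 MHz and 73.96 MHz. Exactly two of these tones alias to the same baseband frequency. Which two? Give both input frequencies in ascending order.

fs/2 = 26.4 MHz.
121.78 MHz mod fs = 16.18 MHz.
16.18 MHz ≤ fs/2 = 26.4 MHz, appears at 16.18 MHz.
19.74 MHz ≤ fs/2 = 26.4 MHz, passes unchanged.
192.86 MHz mod fs = 34.46 MHz.
34.46 MHz > fs/2 = 26.4 MHz, folds to fs − 34.46 MHz = 18.34 MHz.
179.56 MHz mod fs = 21.16 MHz.
21.16 MHz ≤ fs/2 = 26.4 MHz, appears at 21.16 MHz.
73.96 MHz mod fs = 21.16 MHz.
21.16 MHz ≤ fs/2 = 26.4 MHz, appears at 21.16 MHz.
73.96 MHz and 179.56 MHz both map to 21.16 MHz.

73.96 MHz, 179.56 MHz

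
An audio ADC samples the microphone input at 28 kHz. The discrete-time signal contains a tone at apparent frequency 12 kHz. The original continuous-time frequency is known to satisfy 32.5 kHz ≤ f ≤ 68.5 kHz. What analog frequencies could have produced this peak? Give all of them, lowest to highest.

40 kHz, 44 kHz, 68 kHz

Frequencies that alias to 12 kHz are k·fs ± 12 kHz for integer k ≥ 0.
k=0: 12 kHz.
k=1: 16 kHz, 40 kHz.
k=2: 44 kHz, 68 kHz.
k=3: 72 kHz, 96 kHz.
Within [32.5 kHz, 68.5 kHz]: 40 kHz, 44 kHz, 68 kHz.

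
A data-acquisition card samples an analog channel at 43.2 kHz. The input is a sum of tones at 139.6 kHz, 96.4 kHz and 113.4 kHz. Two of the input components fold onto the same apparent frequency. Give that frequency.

fs/2 = 21.6 kHz.
139.6 kHz mod fs = 10 kHz.
10 kHz ≤ fs/2 = 21.6 kHz, appears at 10 kHz.
96.4 kHz mod fs = 10 kHz.
10 kHz ≤ fs/2 = 21.6 kHz, appears at 10 kHz.
113.4 kHz mod fs = 27 kHz.
27 kHz > fs/2 = 21.6 kHz, folds to fs − 27 kHz = 16.2 kHz.
96.4 kHz and 139.6 kHz both map to 10 kHz.

10 kHz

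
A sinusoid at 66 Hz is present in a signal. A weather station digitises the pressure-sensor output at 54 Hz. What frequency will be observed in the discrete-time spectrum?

12 Hz

66 Hz mod fs = 12 Hz.
12 Hz ≤ fs/2 = 27 Hz, appears at 12 Hz.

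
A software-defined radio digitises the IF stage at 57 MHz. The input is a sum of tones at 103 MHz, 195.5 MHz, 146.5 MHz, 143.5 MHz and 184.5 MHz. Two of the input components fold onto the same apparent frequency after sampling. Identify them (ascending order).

fs/2 = 28.5 MHz.
103 MHz mod fs = 46 MHz.
46 MHz > fs/2 = 28.5 MHz, folds to fs − 46 MHz = 11 MHz.
195.5 MHz mod fs = 24.5 MHz.
24.5 MHz ≤ fs/2 = 28.5 MHz, appears at 24.5 MHz.
146.5 MHz mod fs = 32.5 MHz.
32.5 MHz > fs/2 = 28.5 MHz, folds to fs − 32.5 MHz = 24.5 MHz.
143.5 MHz mod fs = 29.5 MHz.
29.5 MHz > fs/2 = 28.5 MHz, folds to fs − 29.5 MHz = 27.5 MHz.
184.5 MHz mod fs = 13.5 MHz.
13.5 MHz ≤ fs/2 = 28.5 MHz, appears at 13.5 MHz.
146.5 MHz and 195.5 MHz both map to 24.5 MHz.

146.5 MHz, 195.5 MHz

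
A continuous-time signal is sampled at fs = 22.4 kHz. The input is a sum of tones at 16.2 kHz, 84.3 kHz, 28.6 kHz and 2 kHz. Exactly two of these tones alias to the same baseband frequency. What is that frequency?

fs/2 = 11.2 kHz.
16.2 kHz > fs/2 = 11.2 kHz, folds to fs − 16.2 kHz = 6.2 kHz.
84.3 kHz mod fs = 17.1 kHz.
17.1 kHz > fs/2 = 11.2 kHz, folds to fs − 17.1 kHz = 5.3 kHz.
28.6 kHz mod fs = 6.2 kHz.
6.2 kHz ≤ fs/2 = 11.2 kHz, appears at 6.2 kHz.
2 kHz ≤ fs/2 = 11.2 kHz, passes unchanged.
16.2 kHz and 28.6 kHz both map to 6.2 kHz.

6.2 kHz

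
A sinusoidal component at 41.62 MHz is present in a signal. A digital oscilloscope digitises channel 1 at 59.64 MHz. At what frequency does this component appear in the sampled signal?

41.62 MHz > fs/2 = 29.82 MHz, folds to fs − 41.62 MHz = 18.02 MHz.

18.02 MHz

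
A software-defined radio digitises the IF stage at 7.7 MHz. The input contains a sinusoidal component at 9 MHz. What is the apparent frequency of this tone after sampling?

9 MHz mod fs = 1.3 MHz.
1.3 MHz ≤ fs/2 = 3.85 MHz, appears at 1.3 MHz.

1.3 MHz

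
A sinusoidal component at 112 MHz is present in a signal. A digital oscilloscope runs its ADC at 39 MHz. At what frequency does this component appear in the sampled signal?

5 MHz

112 MHz mod fs = 34 MHz.
34 MHz > fs/2 = 19.5 MHz, folds to fs − 34 MHz = 5 MHz.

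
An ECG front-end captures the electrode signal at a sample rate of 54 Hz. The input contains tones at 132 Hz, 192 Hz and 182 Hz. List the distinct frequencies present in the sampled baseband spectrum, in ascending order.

20 Hz, 24 Hz

fs/2 = 27 Hz.
132 Hz mod fs = 24 Hz.
24 Hz ≤ fs/2 = 27 Hz, appears at 24 Hz.
192 Hz mod fs = 30 Hz.
30 Hz > fs/2 = 27 Hz, folds to fs − 30 Hz = 24 Hz.
182 Hz mod fs = 20 Hz.
20 Hz ≤ fs/2 = 27 Hz, appears at 20 Hz.
Distinct values: {20 Hz, 24 Hz}.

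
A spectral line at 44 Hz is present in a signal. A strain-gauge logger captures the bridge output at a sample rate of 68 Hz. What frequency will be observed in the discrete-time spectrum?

44 Hz > fs/2 = 34 Hz, folds to fs − 44 Hz = 24 Hz.

24 Hz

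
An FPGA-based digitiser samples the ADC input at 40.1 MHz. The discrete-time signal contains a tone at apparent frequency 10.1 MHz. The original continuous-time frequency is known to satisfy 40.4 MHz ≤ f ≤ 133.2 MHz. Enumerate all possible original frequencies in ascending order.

50.2 MHz, 70.1 MHz, 90.3 MHz, 110.2 MHz, 130.4 MHz

Frequencies that alias to 10.1 MHz are k·fs ± 10.1 MHz for integer k ≥ 0.
k=0: 10.1 MHz.
k=1: 30 MHz, 50.2 MHz.
k=2: 70.1 MHz, 90.3 MHz.
k=3: 110.2 MHz, 130.4 MHz.
k=4: 150.3 MHz, 170.5 MHz.
Within [40.4 MHz, 133.2 MHz]: 50.2 MHz, 70.1 MHz, 90.3 MHz, 110.2 MHz, 130.4 MHz.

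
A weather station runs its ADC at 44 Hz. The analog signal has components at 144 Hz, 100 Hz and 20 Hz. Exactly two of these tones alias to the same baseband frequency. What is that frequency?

fs/2 = 22 Hz.
144 Hz mod fs = 12 Hz.
12 Hz ≤ fs/2 = 22 Hz, appears at 12 Hz.
100 Hz mod fs = 12 Hz.
12 Hz ≤ fs/2 = 22 Hz, appears at 12 Hz.
20 Hz ≤ fs/2 = 22 Hz, passes unchanged.
100 Hz and 144 Hz both map to 12 Hz.

12 Hz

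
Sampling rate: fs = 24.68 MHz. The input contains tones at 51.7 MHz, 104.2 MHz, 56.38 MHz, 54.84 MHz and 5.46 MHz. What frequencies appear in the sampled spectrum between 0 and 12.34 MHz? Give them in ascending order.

2.34 MHz, 5.46 MHz, 5.48 MHz, 7.02 MHz

fs/2 = 12.34 MHz.
51.7 MHz mod fs = 2.34 MHz.
2.34 MHz ≤ fs/2 = 12.34 MHz, appears at 2.34 MHz.
104.2 MHz mod fs = 5.48 MHz.
5.48 MHz ≤ fs/2 = 12.34 MHz, appears at 5.48 MHz.
56.38 MHz mod fs = 7.02 MHz.
7.02 MHz ≤ fs/2 = 12.34 MHz, appears at 7.02 MHz.
54.84 MHz mod fs = 5.48 MHz.
5.48 MHz ≤ fs/2 = 12.34 MHz, appears at 5.48 MHz.
5.46 MHz ≤ fs/2 = 12.34 MHz, passes unchanged.
Distinct values: {2.34 MHz, 5.46 MHz, 5.48 MHz, 7.02 MHz}.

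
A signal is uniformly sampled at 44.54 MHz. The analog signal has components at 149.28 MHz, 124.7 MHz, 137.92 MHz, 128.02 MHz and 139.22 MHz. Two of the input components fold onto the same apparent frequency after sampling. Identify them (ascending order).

fs/2 = 22.27 MHz.
149.28 MHz mod fs = 15.66 MHz.
15.66 MHz ≤ fs/2 = 22.27 MHz, appears at 15.66 MHz.
124.7 MHz mod fs = 35.62 MHz.
35.62 MHz > fs/2 = 22.27 MHz, folds to fs − 35.62 MHz = 8.92 MHz.
137.92 MHz mod fs = 4.3 MHz.
4.3 MHz ≤ fs/2 = 22.27 MHz, appears at 4.3 MHz.
128.02 MHz mod fs = 38.94 MHz.
38.94 MHz > fs/2 = 22.27 MHz, folds to fs − 38.94 MHz = 5.6 MHz.
139.22 MHz mod fs = 5.6 MHz.
5.6 MHz ≤ fs/2 = 22.27 MHz, appears at 5.6 MHz.
128.02 MHz and 139.22 MHz both map to 5.6 MHz.

128.02 MHz, 139.22 MHz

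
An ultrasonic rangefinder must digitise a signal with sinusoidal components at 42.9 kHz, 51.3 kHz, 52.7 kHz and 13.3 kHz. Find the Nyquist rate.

Highest-frequency component: 52.7 kHz.
Nyquist rate = 2 × 52.7 kHz = 105.4 kHz.

105.4 kHz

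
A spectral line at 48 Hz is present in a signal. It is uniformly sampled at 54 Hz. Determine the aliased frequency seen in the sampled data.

6 Hz

48 Hz > fs/2 = 27 Hz, folds to fs − 48 Hz = 6 Hz.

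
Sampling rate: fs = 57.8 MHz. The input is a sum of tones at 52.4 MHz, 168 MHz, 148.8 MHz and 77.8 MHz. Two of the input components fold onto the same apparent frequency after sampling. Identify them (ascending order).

52.4 MHz, 168 MHz

fs/2 = 28.9 MHz.
52.4 MHz > fs/2 = 28.9 MHz, folds to fs − 52.4 MHz = 5.4 MHz.
168 MHz mod fs = 52.4 MHz.
52.4 MHz > fs/2 = 28.9 MHz, folds to fs − 52.4 MHz = 5.4 MHz.
148.8 MHz mod fs = 33.2 MHz.
33.2 MHz > fs/2 = 28.9 MHz, folds to fs − 33.2 MHz = 24.6 MHz.
77.8 MHz mod fs = 20 MHz.
20 MHz ≤ fs/2 = 28.9 MHz, appears at 20 MHz.
52.4 MHz and 168 MHz both map to 5.4 MHz.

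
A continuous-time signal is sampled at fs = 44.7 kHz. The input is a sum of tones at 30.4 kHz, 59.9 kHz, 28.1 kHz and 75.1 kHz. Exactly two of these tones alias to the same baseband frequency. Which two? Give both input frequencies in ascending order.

fs/2 = 22.35 kHz.
30.4 kHz > fs/2 = 22.35 kHz, folds to fs − 30.4 kHz = 14.3 kHz.
59.9 kHz mod fs = 15.2 kHz.
15.2 kHz ≤ fs/2 = 22.35 kHz, appears at 15.2 kHz.
28.1 kHz > fs/2 = 22.35 kHz, folds to fs − 28.1 kHz = 16.6 kHz.
75.1 kHz mod fs = 30.4 kHz.
30.4 kHz > fs/2 = 22.35 kHz, folds to fs − 30.4 kHz = 14.3 kHz.
30.4 kHz and 75.1 kHz both map to 14.3 kHz.

30.4 kHz, 75.1 kHz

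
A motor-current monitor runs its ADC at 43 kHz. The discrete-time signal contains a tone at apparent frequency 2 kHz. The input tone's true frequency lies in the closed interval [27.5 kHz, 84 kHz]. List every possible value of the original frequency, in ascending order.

Frequencies that alias to 2 kHz are k·fs ± 2 kHz for integer k ≥ 0.
k=0: 2 kHz.
k=1: 41 kHz, 45 kHz.
k=2: 84 kHz, 88 kHz.
k=3: 127 kHz, 131 kHz.
Within [27.5 kHz, 84 kHz]: 41 kHz, 45 kHz, 84 kHz.

41 kHz, 45 kHz, 84 kHz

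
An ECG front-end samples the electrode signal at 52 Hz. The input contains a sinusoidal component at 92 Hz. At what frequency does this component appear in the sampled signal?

12 Hz

92 Hz mod fs = 40 Hz.
40 Hz > fs/2 = 26 Hz, folds to fs − 40 Hz = 12 Hz.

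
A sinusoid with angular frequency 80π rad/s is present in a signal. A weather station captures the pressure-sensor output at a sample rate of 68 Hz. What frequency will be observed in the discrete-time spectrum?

ω = 80π rad/s → f = ω/(2π) = 40 Hz.
40 Hz > fs/2 = 34 Hz, folds to fs − 40 Hz = 28 Hz.

28 Hz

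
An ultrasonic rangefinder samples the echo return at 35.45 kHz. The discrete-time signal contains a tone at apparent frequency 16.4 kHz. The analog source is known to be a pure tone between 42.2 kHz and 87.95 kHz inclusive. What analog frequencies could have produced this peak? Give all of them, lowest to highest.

Frequencies that alias to 16.4 kHz are k·fs ± 16.4 kHz for integer k ≥ 0.
k=0: 16.4 kHz.
k=1: 19.05 kHz, 51.85 kHz.
k=2: 54.5 kHz, 87.3 kHz.
k=3: 89.95 kHz, 122.75 kHz.
Within [42.2 kHz, 87.95 kHz]: 51.85 kHz, 54.5 kHz, 87.3 kHz.

51.85 kHz, 54.5 kHz, 87.3 kHz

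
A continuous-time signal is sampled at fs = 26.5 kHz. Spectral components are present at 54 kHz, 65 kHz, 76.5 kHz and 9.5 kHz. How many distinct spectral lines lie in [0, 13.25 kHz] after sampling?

fs/2 = 13.25 kHz.
54 kHz mod fs = 1 kHz.
1 kHz ≤ fs/2 = 13.25 kHz, appears at 1 kHz.
65 kHz mod fs = 12 kHz.
12 kHz ≤ fs/2 = 13.25 kHz, appears at 12 kHz.
76.5 kHz mod fs = 23.5 kHz.
23.5 kHz > fs/2 = 13.25 kHz, folds to fs − 23.5 kHz = 3 kHz.
9.5 kHz ≤ fs/2 = 13.25 kHz, passes unchanged.
Distinct values: {1 kHz, 3 kHz, 9.5 kHz, 12 kHz} → 4.

4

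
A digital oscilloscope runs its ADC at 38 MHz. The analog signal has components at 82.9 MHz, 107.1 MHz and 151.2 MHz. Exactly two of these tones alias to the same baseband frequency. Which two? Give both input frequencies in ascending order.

82.9 MHz, 107.1 MHz

fs/2 = 19 MHz.
82.9 MHz mod fs = 6.9 MHz.
6.9 MHz ≤ fs/2 = 19 MHz, appears at 6.9 MHz.
107.1 MHz mod fs = 31.1 MHz.
31.1 MHz > fs/2 = 19 MHz, folds to fs − 31.1 MHz = 6.9 MHz.
151.2 MHz mod fs = 37.2 MHz.
37.2 MHz > fs/2 = 19 MHz, folds to fs − 37.2 MHz = 0.8 MHz.
82.9 MHz and 107.1 MHz both map to 6.9 MHz.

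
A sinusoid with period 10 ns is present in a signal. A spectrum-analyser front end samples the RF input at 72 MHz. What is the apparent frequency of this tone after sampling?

28 MHz

T = 10 ns → f = 1/T = 100 MHz.
100 MHz mod fs = 28 MHz.
28 MHz ≤ fs/2 = 36 MHz, appears at 28 MHz.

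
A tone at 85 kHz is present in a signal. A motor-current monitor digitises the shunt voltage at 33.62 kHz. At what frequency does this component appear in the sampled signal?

85 kHz mod fs = 17.76 kHz.
17.76 kHz > fs/2 = 16.81 kHz, folds to fs − 17.76 kHz = 15.86 kHz.

15.86 kHz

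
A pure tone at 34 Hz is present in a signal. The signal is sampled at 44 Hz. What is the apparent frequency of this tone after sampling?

10 Hz

34 Hz > fs/2 = 22 Hz, folds to fs − 34 Hz = 10 Hz.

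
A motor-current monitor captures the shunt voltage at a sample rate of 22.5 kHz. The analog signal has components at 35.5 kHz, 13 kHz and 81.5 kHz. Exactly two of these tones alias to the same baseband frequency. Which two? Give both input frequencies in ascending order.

13 kHz, 35.5 kHz

fs/2 = 11.25 kHz.
35.5 kHz mod fs = 13 kHz.
13 kHz > fs/2 = 11.25 kHz, folds to fs − 13 kHz = 9.5 kHz.
13 kHz > fs/2 = 11.25 kHz, folds to fs − 13 kHz = 9.5 kHz.
81.5 kHz mod fs = 14 kHz.
14 kHz > fs/2 = 11.25 kHz, folds to fs − 14 kHz = 8.5 kHz.
13 kHz and 35.5 kHz both map to 9.5 kHz.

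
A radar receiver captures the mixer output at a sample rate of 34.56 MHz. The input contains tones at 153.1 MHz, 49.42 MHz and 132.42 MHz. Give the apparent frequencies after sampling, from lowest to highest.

fs/2 = 17.28 MHz.
153.1 MHz mod fs = 14.86 MHz.
14.86 MHz ≤ fs/2 = 17.28 MHz, appears at 14.86 MHz.
49.42 MHz mod fs = 14.86 MHz.
14.86 MHz ≤ fs/2 = 17.28 MHz, appears at 14.86 MHz.
132.42 MHz mod fs = 28.74 MHz.
28.74 MHz > fs/2 = 17.28 MHz, folds to fs − 28.74 MHz = 5.82 MHz.
Distinct values: {5.82 MHz, 14.86 MHz}.

5.82 MHz, 14.86 MHz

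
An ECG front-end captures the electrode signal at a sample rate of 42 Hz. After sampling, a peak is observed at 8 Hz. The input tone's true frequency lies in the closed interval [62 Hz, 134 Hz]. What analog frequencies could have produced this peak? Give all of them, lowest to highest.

Frequencies that alias to 8 Hz are k·fs ± 8 Hz for integer k ≥ 0.
k=0: 8 Hz.
k=1: 34 Hz, 50 Hz.
k=2: 76 Hz, 92 Hz.
k=3: 118 Hz, 134 Hz.
k=4: 160 Hz, 176 Hz.
Within [62 Hz, 134 Hz]: 76 Hz, 92 Hz, 118 Hz, 134 Hz.

76 Hz, 92 Hz, 118 Hz, 134 Hz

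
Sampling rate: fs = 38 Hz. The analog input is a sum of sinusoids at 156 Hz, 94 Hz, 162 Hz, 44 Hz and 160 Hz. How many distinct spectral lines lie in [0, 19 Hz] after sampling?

fs/2 = 19 Hz.
156 Hz mod fs = 4 Hz.
4 Hz ≤ fs/2 = 19 Hz, appears at 4 Hz.
94 Hz mod fs = 18 Hz.
18 Hz ≤ fs/2 = 19 Hz, appears at 18 Hz.
162 Hz mod fs = 10 Hz.
10 Hz ≤ fs/2 = 19 Hz, appears at 10 Hz.
44 Hz mod fs = 6 Hz.
6 Hz ≤ fs/2 = 19 Hz, appears at 6 Hz.
160 Hz mod fs = 8 Hz.
8 Hz ≤ fs/2 = 19 Hz, appears at 8 Hz.
Distinct values: {4 Hz, 6 Hz, 8 Hz, 10 Hz, 18 Hz} → 5.

5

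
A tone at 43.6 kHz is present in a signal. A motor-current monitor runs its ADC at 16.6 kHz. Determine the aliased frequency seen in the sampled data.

6.2 kHz

43.6 kHz mod fs = 10.4 kHz.
10.4 kHz > fs/2 = 8.3 kHz, folds to fs − 10.4 kHz = 6.2 kHz.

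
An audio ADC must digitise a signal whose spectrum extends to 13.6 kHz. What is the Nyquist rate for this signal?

Nyquist rate = 2 × 13.6 kHz = 27.2 kHz.

27.2 kHz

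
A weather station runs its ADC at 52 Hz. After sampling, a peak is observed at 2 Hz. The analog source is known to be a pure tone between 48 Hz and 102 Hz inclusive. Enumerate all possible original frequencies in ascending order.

Frequencies that alias to 2 Hz are k·fs ± 2 Hz for integer k ≥ 0.
k=0: 2 Hz.
k=1: 50 Hz, 54 Hz.
k=2: 102 Hz, 106 Hz.
k=3: 154 Hz, 158 Hz.
Within [48 Hz, 102 Hz]: 50 Hz, 54 Hz, 102 Hz.

50 Hz, 54 Hz, 102 Hz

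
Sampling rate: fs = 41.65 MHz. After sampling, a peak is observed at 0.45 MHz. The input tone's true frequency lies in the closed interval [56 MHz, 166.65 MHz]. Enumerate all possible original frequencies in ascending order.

82.85 MHz, 83.75 MHz, 124.5 MHz, 125.4 MHz, 166.15 MHz

Frequencies that alias to 0.45 MHz are k·fs ± 0.45 MHz for integer k ≥ 0.
k=0: 0.45 MHz.
k=1: 41.2 MHz, 42.1 MHz.
k=2: 82.85 MHz, 83.75 MHz.
k=3: 124.5 MHz, 125.4 MHz.
k=4: 166.15 MHz, 167.05 MHz.
k=5: 207.8 MHz, 208.7 MHz.
Within [56 MHz, 166.65 MHz]: 82.85 MHz, 83.75 MHz, 124.5 MHz, 125.4 MHz, 166.15 MHz.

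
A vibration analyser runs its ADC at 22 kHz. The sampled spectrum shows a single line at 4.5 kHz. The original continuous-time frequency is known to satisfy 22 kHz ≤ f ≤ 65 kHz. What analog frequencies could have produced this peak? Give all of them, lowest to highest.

26.5 kHz, 39.5 kHz, 48.5 kHz, 61.5 kHz

Frequencies that alias to 4.5 kHz are k·fs ± 4.5 kHz for integer k ≥ 0.
k=0: 4.5 kHz.
k=1: 17.5 kHz, 26.5 kHz.
k=2: 39.5 kHz, 48.5 kHz.
k=3: 61.5 kHz, 70.5 kHz.
k=4: 83.5 kHz, 92.5 kHz.
Within [22 kHz, 65 kHz]: 26.5 kHz, 39.5 kHz, 48.5 kHz, 61.5 kHz.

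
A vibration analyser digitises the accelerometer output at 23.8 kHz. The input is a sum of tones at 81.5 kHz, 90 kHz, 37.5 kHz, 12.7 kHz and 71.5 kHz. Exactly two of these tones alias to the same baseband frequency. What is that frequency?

fs/2 = 11.9 kHz.
81.5 kHz mod fs = 10.1 kHz.
10.1 kHz ≤ fs/2 = 11.9 kHz, appears at 10.1 kHz.
90 kHz mod fs = 18.6 kHz.
18.6 kHz > fs/2 = 11.9 kHz, folds to fs − 18.6 kHz = 5.2 kHz.
37.5 kHz mod fs = 13.7 kHz.
13.7 kHz > fs/2 = 11.9 kHz, folds to fs − 13.7 kHz = 10.1 kHz.
12.7 kHz > fs/2 = 11.9 kHz, folds to fs − 12.7 kHz = 11.1 kHz.
71.5 kHz mod fs = 0.1 kHz.
0.1 kHz ≤ fs/2 = 11.9 kHz, appears at 0.1 kHz.
37.5 kHz and 81.5 kHz both map to 10.1 kHz.

10.1 kHz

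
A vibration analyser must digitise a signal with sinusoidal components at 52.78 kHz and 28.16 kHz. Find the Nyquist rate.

Highest-frequency component: 52.78 kHz.
Nyquist rate = 2 × 52.78 kHz = 105.56 kHz.

105.56 kHz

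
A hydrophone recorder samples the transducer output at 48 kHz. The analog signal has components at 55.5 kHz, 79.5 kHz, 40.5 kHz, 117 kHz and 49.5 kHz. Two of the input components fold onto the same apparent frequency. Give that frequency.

fs/2 = 24 kHz.
55.5 kHz mod fs = 7.5 kHz.
7.5 kHz ≤ fs/2 = 24 kHz, appears at 7.5 kHz.
79.5 kHz mod fs = 31.5 kHz.
31.5 kHz > fs/2 = 24 kHz, folds to fs − 31.5 kHz = 16.5 kHz.
40.5 kHz > fs/2 = 24 kHz, folds to fs − 40.5 kHz = 7.5 kHz.
117 kHz mod fs = 21 kHz.
21 kHz ≤ fs/2 = 24 kHz, appears at 21 kHz.
49.5 kHz mod fs = 1.5 kHz.
1.5 kHz ≤ fs/2 = 24 kHz, appears at 1.5 kHz.
40.5 kHz and 55.5 kHz both map to 7.5 kHz.

7.5 kHz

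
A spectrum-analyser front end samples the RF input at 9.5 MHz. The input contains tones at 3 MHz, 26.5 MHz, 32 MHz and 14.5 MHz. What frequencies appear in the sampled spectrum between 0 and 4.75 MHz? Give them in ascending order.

2 MHz, 3 MHz, 3.5 MHz, 4.5 MHz

fs/2 = 4.75 MHz.
3 MHz ≤ fs/2 = 4.75 MHz, passes unchanged.
26.5 MHz mod fs = 7.5 MHz.
7.5 MHz > fs/2 = 4.75 MHz, folds to fs − 7.5 MHz = 2 MHz.
32 MHz mod fs = 3.5 MHz.
3.5 MHz ≤ fs/2 = 4.75 MHz, appears at 3.5 MHz.
14.5 MHz mod fs = 5 MHz.
5 MHz > fs/2 = 4.75 MHz, folds to fs − 5 MHz = 4.5 MHz.
Distinct values: {2 MHz, 3 MHz, 3.5 MHz, 4.5 MHz}.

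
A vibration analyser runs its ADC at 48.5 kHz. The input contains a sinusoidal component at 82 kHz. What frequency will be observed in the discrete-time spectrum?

82 kHz mod fs = 33.5 kHz.
33.5 kHz > fs/2 = 24.25 kHz, folds to fs − 33.5 kHz = 15 kHz.

15 kHz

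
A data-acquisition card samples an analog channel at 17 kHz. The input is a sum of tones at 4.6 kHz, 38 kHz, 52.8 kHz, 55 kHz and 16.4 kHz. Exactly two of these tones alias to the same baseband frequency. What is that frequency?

fs/2 = 8.5 kHz.
4.6 kHz ≤ fs/2 = 8.5 kHz, passes unchanged.
38 kHz mod fs = 4 kHz.
4 kHz ≤ fs/2 = 8.5 kHz, appears at 4 kHz.
52.8 kHz mod fs = 1.8 kHz.
1.8 kHz ≤ fs/2 = 8.5 kHz, appears at 1.8 kHz.
55 kHz mod fs = 4 kHz.
4 kHz ≤ fs/2 = 8.5 kHz, appears at 4 kHz.
16.4 kHz > fs/2 = 8.5 kHz, folds to fs − 16.4 kHz = 0.6 kHz.
38 kHz and 55 kHz both map to 4 kHz.

4 kHz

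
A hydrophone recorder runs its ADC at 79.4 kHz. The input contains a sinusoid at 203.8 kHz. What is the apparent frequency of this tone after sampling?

203.8 kHz mod fs = 45 kHz.
45 kHz > fs/2 = 39.7 kHz, folds to fs − 45 kHz = 34.4 kHz.

34.4 kHz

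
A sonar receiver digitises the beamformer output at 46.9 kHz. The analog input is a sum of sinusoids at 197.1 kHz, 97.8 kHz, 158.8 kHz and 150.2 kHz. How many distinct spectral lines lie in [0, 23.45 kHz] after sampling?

3

fs/2 = 23.45 kHz.
197.1 kHz mod fs = 9.5 kHz.
9.5 kHz ≤ fs/2 = 23.45 kHz, appears at 9.5 kHz.
97.8 kHz mod fs = 4 kHz.
4 kHz ≤ fs/2 = 23.45 kHz, appears at 4 kHz.
158.8 kHz mod fs = 18.1 kHz.
18.1 kHz ≤ fs/2 = 23.45 kHz, appears at 18.1 kHz.
150.2 kHz mod fs = 9.5 kHz.
9.5 kHz ≤ fs/2 = 23.45 kHz, appears at 9.5 kHz.
Distinct values: {4 kHz, 9.5 kHz, 18.1 kHz} → 3.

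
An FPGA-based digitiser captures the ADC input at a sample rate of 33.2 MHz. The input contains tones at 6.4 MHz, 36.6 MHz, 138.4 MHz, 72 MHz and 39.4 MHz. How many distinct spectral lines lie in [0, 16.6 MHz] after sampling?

4

fs/2 = 16.6 MHz.
6.4 MHz ≤ fs/2 = 16.6 MHz, passes unchanged.
36.6 MHz mod fs = 3.4 MHz.
3.4 MHz ≤ fs/2 = 16.6 MHz, appears at 3.4 MHz.
138.4 MHz mod fs = 5.6 MHz.
5.6 MHz ≤ fs/2 = 16.6 MHz, appears at 5.6 MHz.
72 MHz mod fs = 5.6 MHz.
5.6 MHz ≤ fs/2 = 16.6 MHz, appears at 5.6 MHz.
39.4 MHz mod fs = 6.2 MHz.
6.2 MHz ≤ fs/2 = 16.6 MHz, appears at 6.2 MHz.
Distinct values: {3.4 MHz, 5.6 MHz, 6.2 MHz, 6.4 MHz} → 4.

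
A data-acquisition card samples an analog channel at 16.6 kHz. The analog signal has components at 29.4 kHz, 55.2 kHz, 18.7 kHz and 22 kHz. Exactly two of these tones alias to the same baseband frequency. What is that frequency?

5.4 kHz

fs/2 = 8.3 kHz.
29.4 kHz mod fs = 12.8 kHz.
12.8 kHz > fs/2 = 8.3 kHz, folds to fs − 12.8 kHz = 3.8 kHz.
55.2 kHz mod fs = 5.4 kHz.
5.4 kHz ≤ fs/2 = 8.3 kHz, appears at 5.4 kHz.
18.7 kHz mod fs = 2.1 kHz.
2.1 kHz ≤ fs/2 = 8.3 kHz, appears at 2.1 kHz.
22 kHz mod fs = 5.4 kHz.
5.4 kHz ≤ fs/2 = 8.3 kHz, appears at 5.4 kHz.
22 kHz and 55.2 kHz both map to 5.4 kHz.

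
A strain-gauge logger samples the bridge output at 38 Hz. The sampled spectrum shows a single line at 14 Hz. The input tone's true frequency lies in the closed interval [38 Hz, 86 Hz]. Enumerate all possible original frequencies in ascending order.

Frequencies that alias to 14 Hz are k·fs ± 14 Hz for integer k ≥ 0.
k=0: 14 Hz.
k=1: 24 Hz, 52 Hz.
k=2: 62 Hz, 90 Hz.
k=3: 100 Hz, 128 Hz.
Within [38 Hz, 86 Hz]: 52 Hz, 62 Hz.

52 Hz, 62 Hz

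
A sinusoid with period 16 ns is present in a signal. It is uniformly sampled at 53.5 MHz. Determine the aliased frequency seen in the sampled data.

9 MHz

T = 16 ns → f = 1/T = 62.5 MHz.
62.5 MHz mod fs = 9 MHz.
9 MHz ≤ fs/2 = 26.75 MHz, appears at 9 MHz.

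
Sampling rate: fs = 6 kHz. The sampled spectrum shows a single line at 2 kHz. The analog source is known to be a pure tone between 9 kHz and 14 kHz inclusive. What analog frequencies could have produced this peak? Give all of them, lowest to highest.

Frequencies that alias to 2 kHz are k·fs ± 2 kHz for integer k ≥ 0.
k=0: 2 kHz.
k=1: 4 kHz, 8 kHz.
k=2: 10 kHz, 14 kHz.
k=3: 16 kHz, 20 kHz.
Within [9 kHz, 14 kHz]: 10 kHz, 14 kHz.

10 kHz, 14 kHz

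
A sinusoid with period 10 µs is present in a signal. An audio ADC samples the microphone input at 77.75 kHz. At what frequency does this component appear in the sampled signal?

22.25 kHz

T = 10 µs → f = 1/T = 100 kHz.
100 kHz mod fs = 22.25 kHz.
22.25 kHz ≤ fs/2 = 38.875 kHz, appears at 22.25 kHz.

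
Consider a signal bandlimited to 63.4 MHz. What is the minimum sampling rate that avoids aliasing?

Nyquist rate = 2 × 63.4 MHz = 126.8 MHz.

126.8 MHz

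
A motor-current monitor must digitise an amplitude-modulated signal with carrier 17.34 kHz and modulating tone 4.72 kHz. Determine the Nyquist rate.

44.12 kHz

AM sidebands sit at fc ± fm = 12.62 kHz and 22.06 kHz.
Highest-frequency component: 22.06 kHz.
Nyquist rate = 2 × 22.06 kHz = 44.12 kHz.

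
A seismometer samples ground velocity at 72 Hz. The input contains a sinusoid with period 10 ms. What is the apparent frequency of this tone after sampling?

28 Hz

T = 10 ms → f = 1/T = 100 Hz.
100 Hz mod fs = 28 Hz.
28 Hz ≤ fs/2 = 36 Hz, appears at 28 Hz.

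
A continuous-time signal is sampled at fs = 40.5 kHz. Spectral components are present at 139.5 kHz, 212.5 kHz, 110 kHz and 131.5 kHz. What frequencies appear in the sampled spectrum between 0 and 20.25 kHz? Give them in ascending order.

10 kHz, 11.5 kHz, 18 kHz

fs/2 = 20.25 kHz.
139.5 kHz mod fs = 18 kHz.
18 kHz ≤ fs/2 = 20.25 kHz, appears at 18 kHz.
212.5 kHz mod fs = 10 kHz.
10 kHz ≤ fs/2 = 20.25 kHz, appears at 10 kHz.
110 kHz mod fs = 29 kHz.
29 kHz > fs/2 = 20.25 kHz, folds to fs − 29 kHz = 11.5 kHz.
131.5 kHz mod fs = 10 kHz.
10 kHz ≤ fs/2 = 20.25 kHz, appears at 10 kHz.
Distinct values: {10 kHz, 11.5 kHz, 18 kHz}.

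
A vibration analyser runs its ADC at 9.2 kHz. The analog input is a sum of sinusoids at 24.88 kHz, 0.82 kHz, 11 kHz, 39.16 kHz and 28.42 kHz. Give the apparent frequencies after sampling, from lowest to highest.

0.82 kHz, 1.8 kHz, 2.36 kHz, 2.72 kHz

fs/2 = 4.6 kHz.
24.88 kHz mod fs = 6.48 kHz.
6.48 kHz > fs/2 = 4.6 kHz, folds to fs − 6.48 kHz = 2.72 kHz.
0.82 kHz ≤ fs/2 = 4.6 kHz, passes unchanged.
11 kHz mod fs = 1.8 kHz.
1.8 kHz ≤ fs/2 = 4.6 kHz, appears at 1.8 kHz.
39.16 kHz mod fs = 2.36 kHz.
2.36 kHz ≤ fs/2 = 4.6 kHz, appears at 2.36 kHz.
28.42 kHz mod fs = 0.82 kHz.
0.82 kHz ≤ fs/2 = 4.6 kHz, appears at 0.82 kHz.
Distinct values: {0.82 kHz, 1.8 kHz, 2.36 kHz, 2.72 kHz}.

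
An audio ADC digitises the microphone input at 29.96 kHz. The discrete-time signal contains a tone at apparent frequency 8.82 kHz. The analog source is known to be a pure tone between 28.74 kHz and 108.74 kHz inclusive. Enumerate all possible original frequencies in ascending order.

Frequencies that alias to 8.82 kHz are k·fs ± 8.82 kHz for integer k ≥ 0.
k=0: 8.82 kHz.
k=1: 21.14 kHz, 38.78 kHz.
k=2: 51.1 kHz, 68.74 kHz.
k=3: 81.06 kHz, 98.7 kHz.
k=4: 111.02 kHz, 128.66 kHz.
Within [28.74 kHz, 108.74 kHz]: 38.78 kHz, 51.1 kHz, 68.74 kHz, 81.06 kHz, 98.7 kHz.

38.78 kHz, 51.1 kHz, 68.74 kHz, 81.06 kHz, 98.7 kHz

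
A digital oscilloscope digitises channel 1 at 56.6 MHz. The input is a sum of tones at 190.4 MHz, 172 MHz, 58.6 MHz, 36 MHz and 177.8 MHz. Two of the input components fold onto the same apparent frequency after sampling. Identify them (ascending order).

36 MHz, 190.4 MHz

fs/2 = 28.3 MHz.
190.4 MHz mod fs = 20.6 MHz.
20.6 MHz ≤ fs/2 = 28.3 MHz, appears at 20.6 MHz.
172 MHz mod fs = 2.2 MHz.
2.2 MHz ≤ fs/2 = 28.3 MHz, appears at 2.2 MHz.
58.6 MHz mod fs = 2 MHz.
2 MHz ≤ fs/2 = 28.3 MHz, appears at 2 MHz.
36 MHz > fs/2 = 28.3 MHz, folds to fs − 36 MHz = 20.6 MHz.
177.8 MHz mod fs = 8 MHz.
8 MHz ≤ fs/2 = 28.3 MHz, appears at 8 MHz.
36 MHz and 190.4 MHz both map to 20.6 MHz.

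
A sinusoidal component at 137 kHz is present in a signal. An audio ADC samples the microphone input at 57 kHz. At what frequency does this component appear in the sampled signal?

137 kHz mod fs = 23 kHz.
23 kHz ≤ fs/2 = 28.5 kHz, appears at 23 kHz.

23 kHz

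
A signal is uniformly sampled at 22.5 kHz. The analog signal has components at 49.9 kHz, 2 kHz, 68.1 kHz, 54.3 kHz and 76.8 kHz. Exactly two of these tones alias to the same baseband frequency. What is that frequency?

9.3 kHz

fs/2 = 11.25 kHz.
49.9 kHz mod fs = 4.9 kHz.
4.9 kHz ≤ fs/2 = 11.25 kHz, appears at 4.9 kHz.
2 kHz ≤ fs/2 = 11.25 kHz, passes unchanged.
68.1 kHz mod fs = 0.6 kHz.
0.6 kHz ≤ fs/2 = 11.25 kHz, appears at 0.6 kHz.
54.3 kHz mod fs = 9.3 kHz.
9.3 kHz ≤ fs/2 = 11.25 kHz, appears at 9.3 kHz.
76.8 kHz mod fs = 9.3 kHz.
9.3 kHz ≤ fs/2 = 11.25 kHz, appears at 9.3 kHz.
54.3 kHz and 76.8 kHz both map to 9.3 kHz.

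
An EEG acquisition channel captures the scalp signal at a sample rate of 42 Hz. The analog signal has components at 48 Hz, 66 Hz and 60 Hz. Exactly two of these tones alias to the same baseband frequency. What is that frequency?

18 Hz

fs/2 = 21 Hz.
48 Hz mod fs = 6 Hz.
6 Hz ≤ fs/2 = 21 Hz, appears at 6 Hz.
66 Hz mod fs = 24 Hz.
24 Hz > fs/2 = 21 Hz, folds to fs − 24 Hz = 18 Hz.
60 Hz mod fs = 18 Hz.
18 Hz ≤ fs/2 = 21 Hz, appears at 18 Hz.
60 Hz and 66 Hz both map to 18 Hz.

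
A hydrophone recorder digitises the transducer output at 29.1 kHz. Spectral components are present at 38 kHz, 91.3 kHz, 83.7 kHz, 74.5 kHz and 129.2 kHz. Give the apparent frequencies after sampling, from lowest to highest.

3.6 kHz, 4 kHz, 8.9 kHz, 12.8 kHz

fs/2 = 14.55 kHz.
38 kHz mod fs = 8.9 kHz.
8.9 kHz ≤ fs/2 = 14.55 kHz, appears at 8.9 kHz.
91.3 kHz mod fs = 4 kHz.
4 kHz ≤ fs/2 = 14.55 kHz, appears at 4 kHz.
83.7 kHz mod fs = 25.5 kHz.
25.5 kHz > fs/2 = 14.55 kHz, folds to fs − 25.5 kHz = 3.6 kHz.
74.5 kHz mod fs = 16.3 kHz.
16.3 kHz > fs/2 = 14.55 kHz, folds to fs − 16.3 kHz = 12.8 kHz.
129.2 kHz mod fs = 12.8 kHz.
12.8 kHz ≤ fs/2 = 14.55 kHz, appears at 12.8 kHz.
Distinct values: {3.6 kHz, 4 kHz, 8.9 kHz, 12.8 kHz}.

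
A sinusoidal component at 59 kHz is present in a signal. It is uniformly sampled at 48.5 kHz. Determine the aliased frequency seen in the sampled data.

59 kHz mod fs = 10.5 kHz.
10.5 kHz ≤ fs/2 = 24.25 kHz, appears at 10.5 kHz.

10.5 kHz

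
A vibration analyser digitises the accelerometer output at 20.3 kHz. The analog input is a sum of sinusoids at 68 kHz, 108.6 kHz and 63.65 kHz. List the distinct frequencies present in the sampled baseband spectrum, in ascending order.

fs/2 = 10.15 kHz.
68 kHz mod fs = 7.1 kHz.
7.1 kHz ≤ fs/2 = 10.15 kHz, appears at 7.1 kHz.
108.6 kHz mod fs = 7.1 kHz.
7.1 kHz ≤ fs/2 = 10.15 kHz, appears at 7.1 kHz.
63.65 kHz mod fs = 2.75 kHz.
2.75 kHz ≤ fs/2 = 10.15 kHz, appears at 2.75 kHz.
Distinct values: {2.75 kHz, 7.1 kHz}.

2.75 kHz, 7.1 kHz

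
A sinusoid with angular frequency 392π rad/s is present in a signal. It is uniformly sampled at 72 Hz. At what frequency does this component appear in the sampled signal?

20 Hz

ω = 392π rad/s → f = ω/(2π) = 196 Hz.
196 Hz mod fs = 52 Hz.
52 Hz > fs/2 = 36 Hz, folds to fs − 52 Hz = 20 Hz.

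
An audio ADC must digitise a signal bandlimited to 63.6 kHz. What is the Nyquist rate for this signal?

Nyquist rate = 2 × 63.6 kHz = 127.2 kHz.

127.2 kHz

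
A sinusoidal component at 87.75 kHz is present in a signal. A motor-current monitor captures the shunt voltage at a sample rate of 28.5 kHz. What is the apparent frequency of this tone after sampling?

87.75 kHz mod fs = 2.25 kHz.
2.25 kHz ≤ fs/2 = 14.25 kHz, appears at 2.25 kHz.

2.25 kHz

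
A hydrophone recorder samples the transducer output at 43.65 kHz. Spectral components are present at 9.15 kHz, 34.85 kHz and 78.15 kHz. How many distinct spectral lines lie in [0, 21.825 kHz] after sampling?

2

fs/2 = 21.825 kHz.
9.15 kHz ≤ fs/2 = 21.825 kHz, passes unchanged.
34.85 kHz > fs/2 = 21.825 kHz, folds to fs − 34.85 kHz = 8.8 kHz.
78.15 kHz mod fs = 34.5 kHz.
34.5 kHz > fs/2 = 21.825 kHz, folds to fs − 34.5 kHz = 9.15 kHz.
Distinct values: {8.8 kHz, 9.15 kHz} → 2.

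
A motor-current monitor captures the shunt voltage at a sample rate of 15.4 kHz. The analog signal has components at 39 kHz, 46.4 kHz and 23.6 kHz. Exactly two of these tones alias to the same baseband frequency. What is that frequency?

7.2 kHz

fs/2 = 7.7 kHz.
39 kHz mod fs = 8.2 kHz.
8.2 kHz > fs/2 = 7.7 kHz, folds to fs − 8.2 kHz = 7.2 kHz.
46.4 kHz mod fs = 0.2 kHz.
0.2 kHz ≤ fs/2 = 7.7 kHz, appears at 0.2 kHz.
23.6 kHz mod fs = 8.2 kHz.
8.2 kHz > fs/2 = 7.7 kHz, folds to fs − 8.2 kHz = 7.2 kHz.
23.6 kHz and 39 kHz both map to 7.2 kHz.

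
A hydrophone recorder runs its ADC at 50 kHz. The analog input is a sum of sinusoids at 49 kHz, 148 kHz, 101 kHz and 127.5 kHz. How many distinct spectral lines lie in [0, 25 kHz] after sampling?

fs/2 = 25 kHz.
49 kHz > fs/2 = 25 kHz, folds to fs − 49 kHz = 1 kHz.
148 kHz mod fs = 48 kHz.
48 kHz > fs/2 = 25 kHz, folds to fs − 48 kHz = 2 kHz.
101 kHz mod fs = 1 kHz.
1 kHz ≤ fs/2 = 25 kHz, appears at 1 kHz.
127.5 kHz mod fs = 27.5 kHz.
27.5 kHz > fs/2 = 25 kHz, folds to fs − 27.5 kHz = 22.5 kHz.
Distinct values: {1 kHz, 2 kHz, 22.5 kHz} → 3.

3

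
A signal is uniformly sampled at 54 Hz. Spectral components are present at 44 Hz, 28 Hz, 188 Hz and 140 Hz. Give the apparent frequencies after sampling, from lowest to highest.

fs/2 = 27 Hz.
44 Hz > fs/2 = 27 Hz, folds to fs − 44 Hz = 10 Hz.
28 Hz > fs/2 = 27 Hz, folds to fs − 28 Hz = 26 Hz.
188 Hz mod fs = 26 Hz.
26 Hz ≤ fs/2 = 27 Hz, appears at 26 Hz.
140 Hz mod fs = 32 Hz.
32 Hz > fs/2 = 27 Hz, folds to fs − 32 Hz = 22 Hz.
Distinct values: {10 Hz, 22 Hz, 26 Hz}.

10 Hz, 22 Hz, 26 Hz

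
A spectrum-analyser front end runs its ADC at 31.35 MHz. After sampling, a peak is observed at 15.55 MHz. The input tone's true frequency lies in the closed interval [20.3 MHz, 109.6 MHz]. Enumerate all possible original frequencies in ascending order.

46.9 MHz, 47.15 MHz, 78.25 MHz, 78.5 MHz, 109.6 MHz

Frequencies that alias to 15.55 MHz are k·fs ± 15.55 MHz for integer k ≥ 0.
k=0: 15.55 MHz.
k=1: 15.8 MHz, 46.9 MHz.
k=2: 47.15 MHz, 78.25 MHz.
k=3: 78.5 MHz, 109.6 MHz.
k=4: 109.85 MHz, 140.95 MHz.
Within [20.3 MHz, 109.6 MHz]: 46.9 MHz, 47.15 MHz, 78.25 MHz, 78.5 MHz, 109.6 MHz.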